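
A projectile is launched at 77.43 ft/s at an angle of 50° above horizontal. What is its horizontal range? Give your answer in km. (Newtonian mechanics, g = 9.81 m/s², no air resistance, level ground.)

v₀ = 77.43 ft/s × 0.3048 = 23.6007 m/s
R = v₀² × sin(2θ) / g = 23.6007² × sin(2 × 50°) / 9.81 = 556.993 × 0.984808 / 9.81 = 55.9155 m
R = 55.9155 m / 1000.0 = 0.05592 km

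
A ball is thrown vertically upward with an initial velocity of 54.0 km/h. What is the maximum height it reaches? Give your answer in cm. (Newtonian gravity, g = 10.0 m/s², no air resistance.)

v₀ = 54.0 km/h × 0.2777777777777778 = 15.0 m/s
h_max = v₀² / (2g) = 15.0² / (2 × 10.0) = 225.0 / 20.0 = 11.25 m
h_max = 11.25 m / 0.01 = 1125 cm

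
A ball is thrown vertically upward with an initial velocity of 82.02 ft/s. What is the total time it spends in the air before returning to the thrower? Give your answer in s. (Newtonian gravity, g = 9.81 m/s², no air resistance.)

v₀ = 82.02 ft/s × 0.3048 = 24.9997 m/s
t_total = 2 × v₀ / g = 2 × 24.9997 / 9.81 = 5.097 s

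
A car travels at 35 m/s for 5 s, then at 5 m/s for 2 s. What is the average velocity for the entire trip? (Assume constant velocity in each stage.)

d₁ = v₁t₁ = 35 × 5 = 175 m
d₂ = v₂t₂ = 5 × 2 = 10 m
d_total = 185 m, t_total = 7 s
v_avg = d_total/t_total = 185/7 = 26.43 m/s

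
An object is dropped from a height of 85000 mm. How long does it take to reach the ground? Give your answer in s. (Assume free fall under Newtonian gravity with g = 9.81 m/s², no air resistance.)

h = 85000 mm × 0.001 = 85.0 m
t = √(2h/g) = √(2 × 85.0 / 9.81) = 4.163 s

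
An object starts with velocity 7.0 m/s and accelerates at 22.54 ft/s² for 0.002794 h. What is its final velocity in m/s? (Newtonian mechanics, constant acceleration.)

a = 22.54 ft/s² × 0.3048 = 6.87019 m/s²
t = 0.002794 h × 3600.0 = 10.0584 s
v = v₀ + a × t = 7.0 + 6.87019 × 10.0584 = 76.1 m/s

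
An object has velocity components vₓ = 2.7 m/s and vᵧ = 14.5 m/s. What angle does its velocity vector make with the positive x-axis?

θ = arctan(vᵧ/vₓ) = arctan(14.5/2.7) = 79.45°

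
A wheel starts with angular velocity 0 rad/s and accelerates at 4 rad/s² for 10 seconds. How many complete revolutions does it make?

θ = ω₀t + ½αt² = 0×10 + ½×4×10² = 200.0 rad
Total revolutions = θ/(2π) = 200.0/(2π) = 31.83
Complete revolutions = ⌊31.83⌋ = 31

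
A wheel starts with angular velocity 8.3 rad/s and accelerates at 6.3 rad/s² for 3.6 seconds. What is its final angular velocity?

ω = ω₀ + αt = 8.3 + 6.3 × 3.6 = 30.98 rad/s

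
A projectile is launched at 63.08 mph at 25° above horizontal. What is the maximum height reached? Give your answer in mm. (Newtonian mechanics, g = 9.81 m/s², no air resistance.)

v₀ = 63.08 mph × 0.44704 = 28.1993 m/s
H = v₀² × sin²(θ) / (2g) = 28.1993² × sin(25°)² / (2 × 9.81) = 795.201 × 0.178606 / 19.62 = 7.23892 m
H = 7.23892 m / 0.001 = 7239 mm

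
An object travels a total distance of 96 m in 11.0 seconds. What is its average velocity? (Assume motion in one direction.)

v_avg = Δd / Δt = 96 / 11.0 = 8.73 m/s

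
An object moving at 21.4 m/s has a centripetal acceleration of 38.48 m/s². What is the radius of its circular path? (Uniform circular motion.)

r = v²/a_c = 21.4²/38.48 = 11.9 m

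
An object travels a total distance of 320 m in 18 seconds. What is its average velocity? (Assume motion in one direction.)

v_avg = Δd / Δt = 320 / 18 = 17.78 m/s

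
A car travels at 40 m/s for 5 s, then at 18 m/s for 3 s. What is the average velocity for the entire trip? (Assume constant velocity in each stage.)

d₁ = v₁t₁ = 40 × 5 = 200 m
d₂ = v₂t₂ = 18 × 3 = 54 m
d_total = 254 m, t_total = 8 s
v_avg = d_total/t_total = 254/8 = 31.75 m/s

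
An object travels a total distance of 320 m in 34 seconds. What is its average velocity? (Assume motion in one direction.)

v_avg = Δd / Δt = 320 / 34 = 9.41 m/s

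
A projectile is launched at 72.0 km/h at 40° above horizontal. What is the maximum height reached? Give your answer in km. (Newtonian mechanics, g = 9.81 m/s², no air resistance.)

v₀ = 72.0 km/h × 0.2777777777777778 = 20.0 m/s
H = v₀² × sin²(θ) / (2g) = 20.0² × sin(40°)² / (2 × 9.81) = 400.0 × 0.413176 / 19.62 = 8.42357 m
H = 8.42357 m / 1000.0 = 0.008424 km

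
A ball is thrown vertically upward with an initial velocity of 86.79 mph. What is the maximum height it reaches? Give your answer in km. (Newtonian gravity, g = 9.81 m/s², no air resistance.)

v₀ = 86.79 mph × 0.44704 = 38.7986 m/s
h_max = v₀² / (2g) = 38.7986² / (2 × 9.81) = 1505.33 / 19.62 = 76.7243 m
h_max = 76.7243 m / 1000.0 = 0.07672 km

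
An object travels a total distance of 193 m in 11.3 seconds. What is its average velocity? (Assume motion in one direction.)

v_avg = Δd / Δt = 193 / 11.3 = 17.08 m/s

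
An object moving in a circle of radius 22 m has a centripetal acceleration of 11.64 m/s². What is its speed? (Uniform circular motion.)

v = √(a_c × r) = √(11.64 × 22) = 16.0 m/s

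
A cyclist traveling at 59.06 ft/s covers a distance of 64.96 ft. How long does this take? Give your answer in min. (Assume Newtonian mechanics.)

d = 64.96 ft × 0.3048 = 19.7998 m
v = 59.06 ft/s × 0.3048 = 18.0015 m/s
t = d / v = 19.7998 / 18.0015 = 1.0999 s
t = 1.0999 s / 60.0 = 0.01833 min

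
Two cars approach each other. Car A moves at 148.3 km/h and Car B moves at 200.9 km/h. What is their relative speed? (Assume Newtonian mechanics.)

v_rel = v_A + v_B = 148.3 + 200.9 = 349.2 km/h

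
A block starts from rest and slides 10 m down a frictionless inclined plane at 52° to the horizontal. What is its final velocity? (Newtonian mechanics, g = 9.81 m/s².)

a = g sin(θ) = 9.81 × sin(52°) = 7.7304 m/s²
v = √(2ad) = √(2 × 7.7304 × 10) = 12.43 m/s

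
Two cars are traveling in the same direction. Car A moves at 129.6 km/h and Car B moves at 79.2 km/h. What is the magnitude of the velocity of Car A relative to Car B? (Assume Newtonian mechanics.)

v_rel = |v_A - v_B| = |129.6 - 79.2| = 50.4 km/h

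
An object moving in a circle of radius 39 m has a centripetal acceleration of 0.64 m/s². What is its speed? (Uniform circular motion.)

v = √(a_c × r) = √(0.64 × 39) = 5.0 m/s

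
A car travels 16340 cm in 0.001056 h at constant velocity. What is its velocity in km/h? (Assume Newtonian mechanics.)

d = 16340 cm × 0.01 = 163.4 m
t = 0.001056 h × 3600.0 = 3.8016 s
v = d / t = 163.4 / 3.8016 = 42.9819 m/s
v = 42.9819 m/s / 0.2777777777777778 = 154.7 km/h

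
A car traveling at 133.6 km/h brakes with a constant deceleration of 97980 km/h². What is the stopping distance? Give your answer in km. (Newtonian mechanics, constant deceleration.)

v₀ = 133.6 km/h × 0.2777777777777778 = 37.1111 m/s
a = 97980 km/h² × 7.716049382716049e-05 = 7.56019 m/s²
d = v₀² / (2a) = 37.1111² / (2 × 7.56019) = 1377.23 / 15.1204 = 91.0842 m
d = 91.0842 m / 1000.0 = 0.09108 km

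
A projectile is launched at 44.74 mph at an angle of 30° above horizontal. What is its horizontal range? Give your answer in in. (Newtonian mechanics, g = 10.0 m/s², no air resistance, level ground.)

v₀ = 44.74 mph × 0.44704 = 20.0006 m/s
R = v₀² × sin(2θ) / g = 20.0006² × sin(2 × 30°) / 10.0 = 400.024 × 0.866025 / 10.0 = 34.6431 m
R = 34.6431 m / 0.0254 = 1364 in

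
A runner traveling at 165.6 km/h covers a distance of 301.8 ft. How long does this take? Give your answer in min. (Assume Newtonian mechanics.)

d = 301.8 ft × 0.3048 = 91.9886 m
v = 165.6 km/h × 0.2777777777777778 = 46.0 m/s
t = d / v = 91.9886 / 46.0 = 1.99975 s
t = 1.99975 s / 60.0 = 0.03333 min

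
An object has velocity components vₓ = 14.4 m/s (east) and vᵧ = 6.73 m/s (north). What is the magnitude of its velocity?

|v| = √(vₓ² + vᵧ²) = √(14.4² + 6.73²) = √(252.6529) = 15.9 m/s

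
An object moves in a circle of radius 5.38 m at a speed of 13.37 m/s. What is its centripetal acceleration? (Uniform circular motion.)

a_c = v²/r = 13.37²/5.38 = 178.7569/5.38 = 33.23 m/s²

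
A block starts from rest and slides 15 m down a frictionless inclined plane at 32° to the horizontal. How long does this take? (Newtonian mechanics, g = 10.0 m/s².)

a = g sin(θ) = 10.0 × sin(32°) = 5.2992 m/s²
t = √(2d/a) = √(2 × 15 / 5.2992) = 2.38 s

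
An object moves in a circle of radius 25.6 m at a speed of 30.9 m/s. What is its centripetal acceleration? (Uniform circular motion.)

a_c = v²/r = 30.9²/25.6 = 954.81/25.6 = 37.3 m/s²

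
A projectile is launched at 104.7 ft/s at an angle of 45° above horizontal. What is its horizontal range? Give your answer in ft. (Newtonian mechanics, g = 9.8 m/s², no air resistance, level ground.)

v₀ = 104.7 ft/s × 0.3048 = 31.9126 m/s
R = v₀² × sin(2θ) / g = 31.9126² × sin(2 × 45°) / 9.8 = 1018.41 × 1.0 / 9.8 = 103.919 m
R = 103.919 m / 0.3048 = 340.9 ft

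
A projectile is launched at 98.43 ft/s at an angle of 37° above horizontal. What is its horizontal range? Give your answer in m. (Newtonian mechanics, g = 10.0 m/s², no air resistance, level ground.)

v₀ = 98.43 ft/s × 0.3048 = 30.0015 m/s
R = v₀² × sin(2θ) / g = 30.0015² × sin(2 × 37°) / 10.0 = 900.09 × 0.961262 / 10.0 = 86.52 m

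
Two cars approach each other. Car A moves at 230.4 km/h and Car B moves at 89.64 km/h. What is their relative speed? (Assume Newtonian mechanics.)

v_rel = v_A + v_B = 230.4 + 89.64 = 320.04 km/h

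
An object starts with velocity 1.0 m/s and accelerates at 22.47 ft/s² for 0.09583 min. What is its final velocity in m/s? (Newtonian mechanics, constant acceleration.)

a = 22.47 ft/s² × 0.3048 = 6.84886 m/s²
t = 0.09583 min × 60.0 = 5.7498 s
v = v₀ + a × t = 1.0 + 6.84886 × 5.7498 = 40.38 m/s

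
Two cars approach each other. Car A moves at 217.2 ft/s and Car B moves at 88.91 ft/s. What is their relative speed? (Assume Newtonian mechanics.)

v_rel = v_A + v_B = 217.2 + 88.91 = 306.11 ft/s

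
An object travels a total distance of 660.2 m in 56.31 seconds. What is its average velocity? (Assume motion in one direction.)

v_avg = Δd / Δt = 660.2 / 56.31 = 11.72 m/s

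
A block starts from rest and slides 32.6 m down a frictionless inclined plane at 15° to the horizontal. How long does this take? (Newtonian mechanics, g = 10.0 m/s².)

a = g sin(θ) = 10.0 × sin(15°) = 2.5882 m/s²
t = √(2d/a) = √(2 × 32.6 / 2.5882) = 5.02 s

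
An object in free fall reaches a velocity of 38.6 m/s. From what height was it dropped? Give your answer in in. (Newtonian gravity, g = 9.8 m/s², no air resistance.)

h = v² / (2g) = 38.6² / (2 × 9.8) = 76.0184 m
h = 76.0184 m / 0.0254 = 2993 in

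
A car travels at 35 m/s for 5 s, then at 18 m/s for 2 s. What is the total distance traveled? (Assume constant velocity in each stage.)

d₁ = v₁t₁ = 35 × 5 = 175 m
d₂ = v₂t₂ = 18 × 2 = 36 m
d_total = 175 + 36 = 211 m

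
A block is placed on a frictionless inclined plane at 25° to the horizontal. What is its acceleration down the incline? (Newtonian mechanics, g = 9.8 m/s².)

a = g sin(θ) = 9.8 × sin(25°) = 9.8 × 0.4226 = 4.14 m/s²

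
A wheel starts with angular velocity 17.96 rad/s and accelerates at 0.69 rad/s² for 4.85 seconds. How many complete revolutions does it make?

θ = ω₀t + ½αt² = 17.96×4.85 + ½×0.69×4.85² = 95.2212625 rad
Total revolutions = θ/(2π) = 95.2212625/(2π) = 15.15
Complete revolutions = ⌊15.15⌋ = 15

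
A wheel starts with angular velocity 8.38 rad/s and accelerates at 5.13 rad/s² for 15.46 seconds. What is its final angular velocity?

ω = ω₀ + αt = 8.38 + 5.13 × 15.46 = 87.69 rad/s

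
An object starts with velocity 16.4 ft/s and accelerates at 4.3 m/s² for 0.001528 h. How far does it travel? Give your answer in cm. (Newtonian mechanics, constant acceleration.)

v₀ = 16.4 ft/s × 0.3048 = 4.99872 m/s
t = 0.001528 h × 3600.0 = 5.5008 s
d = v₀ × t + ½ × a × t² = 4.99872 × 5.5008 + 0.5 × 4.3 × 5.5008² = 92.5534 m
d = 92.5534 m / 0.01 = 9255 cm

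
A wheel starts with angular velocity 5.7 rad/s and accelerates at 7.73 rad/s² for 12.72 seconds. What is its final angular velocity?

ω = ω₀ + αt = 5.7 + 7.73 × 12.72 = 104.03 rad/s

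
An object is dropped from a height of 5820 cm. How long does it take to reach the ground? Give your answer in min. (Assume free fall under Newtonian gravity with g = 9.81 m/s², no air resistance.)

h = 5820 cm × 0.01 = 58.2 m
t = √(2h/g) = √(2 × 58.2 / 9.81) = 3.44463 s
t = 3.44463 s / 60.0 = 0.05741 min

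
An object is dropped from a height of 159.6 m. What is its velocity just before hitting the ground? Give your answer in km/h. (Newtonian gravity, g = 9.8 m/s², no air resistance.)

v = √(2gh) = √(2 × 9.8 × 159.6) = 55.93 m/s
v = 55.93 m/s / 0.2777777777777778 = 201.3 km/h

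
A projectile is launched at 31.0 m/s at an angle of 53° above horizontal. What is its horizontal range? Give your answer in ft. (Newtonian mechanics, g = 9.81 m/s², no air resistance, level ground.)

R = v₀² × sin(2θ) / g = 31.0² × sin(2 × 53°) / 9.81 = 961.0 × 0.961262 / 9.81 = 94.1664 m
R = 94.1664 m / 0.3048 = 308.9 ft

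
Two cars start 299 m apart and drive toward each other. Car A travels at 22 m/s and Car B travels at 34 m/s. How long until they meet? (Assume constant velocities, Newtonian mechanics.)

Combined speed: v_combined = 22 + 34 = 56 m/s
Time to meet: t = d/v_combined = 299/56 = 5.34 s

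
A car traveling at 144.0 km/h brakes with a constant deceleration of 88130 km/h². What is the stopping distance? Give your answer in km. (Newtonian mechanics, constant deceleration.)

v₀ = 144.0 km/h × 0.2777777777777778 = 40.0 m/s
a = 88130 km/h² × 7.716049382716049e-05 = 6.80015 m/s²
d = v₀² / (2a) = 40.0² / (2 × 6.80015) = 1600.0 / 13.6003 = 117.644 m
d = 117.644 m / 1000.0 = 0.1176 km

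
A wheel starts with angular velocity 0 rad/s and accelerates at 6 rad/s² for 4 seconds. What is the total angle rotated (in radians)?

θ = ω₀t + ½αt² = 0×4 + ½×6×4² = 48.0 rad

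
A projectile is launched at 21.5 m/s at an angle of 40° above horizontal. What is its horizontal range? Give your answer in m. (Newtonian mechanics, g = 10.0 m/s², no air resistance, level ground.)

R = v₀² × sin(2θ) / g = 21.5² × sin(2 × 40°) / 10.0 = 462.25 × 0.984808 / 10.0 = 45.52 m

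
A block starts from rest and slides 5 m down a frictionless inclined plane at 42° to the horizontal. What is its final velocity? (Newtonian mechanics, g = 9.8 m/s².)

a = g sin(θ) = 9.8 × sin(42°) = 6.5575 m/s²
v = √(2ad) = √(2 × 6.5575 × 5) = 8.1 m/s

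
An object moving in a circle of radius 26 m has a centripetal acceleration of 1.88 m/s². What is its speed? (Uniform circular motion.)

v = √(a_c × r) = √(1.88 × 26) = 6.99 m/s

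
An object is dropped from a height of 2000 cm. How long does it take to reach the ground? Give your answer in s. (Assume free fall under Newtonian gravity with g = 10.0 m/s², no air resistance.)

h = 2000 cm × 0.01 = 20.0 m
t = √(2h/g) = √(2 × 20.0 / 10.0) = 2.0 s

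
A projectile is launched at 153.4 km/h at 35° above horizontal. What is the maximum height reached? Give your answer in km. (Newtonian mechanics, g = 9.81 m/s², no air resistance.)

v₀ = 153.4 km/h × 0.2777777777777778 = 42.6111 m/s
H = v₀² × sin²(θ) / (2g) = 42.6111² × sin(35°)² / (2 × 9.81) = 1815.71 × 0.32899 / 19.62 = 30.446 m
H = 30.446 m / 1000.0 = 0.03045 km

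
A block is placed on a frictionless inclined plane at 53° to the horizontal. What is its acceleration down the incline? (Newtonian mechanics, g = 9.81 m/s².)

a = g sin(θ) = 9.81 × sin(53°) = 9.81 × 0.7986 = 7.83 m/s²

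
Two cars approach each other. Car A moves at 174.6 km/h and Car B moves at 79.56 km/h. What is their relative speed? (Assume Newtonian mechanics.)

v_rel = v_A + v_B = 174.6 + 79.56 = 254.16 km/h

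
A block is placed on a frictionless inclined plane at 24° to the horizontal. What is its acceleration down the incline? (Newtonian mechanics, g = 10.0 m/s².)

a = g sin(θ) = 10.0 × sin(24°) = 10.0 × 0.4067 = 4.07 m/s²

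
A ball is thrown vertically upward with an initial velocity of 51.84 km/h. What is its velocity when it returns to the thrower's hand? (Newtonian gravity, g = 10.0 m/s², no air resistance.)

By conservation of energy (no air resistance), the ball returns to the throw height with the same speed as launch, but directed downward.
|v_ground| = v₀ = 51.84 km/h
v_ground = 51.84 km/h (downward)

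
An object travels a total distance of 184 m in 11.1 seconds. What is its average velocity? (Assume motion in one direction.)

v_avg = Δd / Δt = 184 / 11.1 = 16.58 m/s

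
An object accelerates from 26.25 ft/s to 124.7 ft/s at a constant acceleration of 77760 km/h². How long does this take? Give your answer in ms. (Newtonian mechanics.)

v₀ = 26.25 ft/s × 0.3048 = 8.001 m/s
v = 124.7 ft/s × 0.3048 = 38.0086 m/s
a = 77760 km/h² × 7.716049382716049e-05 = 6.0 m/s²
t = (v - v₀) / a = (38.0086 - 8.001) / 6.0 = 5.00127 s
t = 5.00127 s / 0.001 = 5001 ms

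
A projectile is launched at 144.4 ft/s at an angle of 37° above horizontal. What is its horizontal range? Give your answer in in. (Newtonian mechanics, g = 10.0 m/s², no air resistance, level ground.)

v₀ = 144.4 ft/s × 0.3048 = 44.0131 m/s
R = v₀² × sin(2θ) / g = 44.0131² × sin(2 × 37°) / 10.0 = 1937.15 × 0.961262 / 10.0 = 186.211 m
R = 186.211 m / 0.0254 = 7331 in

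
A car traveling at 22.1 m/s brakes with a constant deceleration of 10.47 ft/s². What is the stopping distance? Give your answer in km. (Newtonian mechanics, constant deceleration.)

a = 10.47 ft/s² × 0.3048 = 3.19126 m/s²
d = v₀² / (2a) = 22.1² / (2 × 3.19126) = 488.41 / 6.38252 = 76.5231 m
d = 76.5231 m / 1000.0 = 0.07652 km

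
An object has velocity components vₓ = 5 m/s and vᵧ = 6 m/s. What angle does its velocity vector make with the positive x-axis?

θ = arctan(vᵧ/vₓ) = arctan(6/5) = 50.19°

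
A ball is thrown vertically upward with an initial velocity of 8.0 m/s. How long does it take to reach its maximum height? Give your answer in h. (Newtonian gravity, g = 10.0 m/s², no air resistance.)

t_up = v₀ / g = 8.0 / 10.0 = 0.8 s
t_up = 0.8 s / 3600.0 = 0.0002222 h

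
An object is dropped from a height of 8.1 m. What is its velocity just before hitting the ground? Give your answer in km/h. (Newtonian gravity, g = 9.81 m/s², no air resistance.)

v = √(2gh) = √(2 × 9.81 × 8.1) = 12.6064 m/s
v = 12.6064 m/s / 0.2777777777777778 = 45.38 km/h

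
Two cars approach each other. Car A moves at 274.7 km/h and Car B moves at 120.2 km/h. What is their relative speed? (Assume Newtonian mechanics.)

v_rel = v_A + v_B = 274.7 + 120.2 = 394.9 km/h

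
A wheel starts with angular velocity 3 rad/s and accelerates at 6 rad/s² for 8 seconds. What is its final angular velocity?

ω = ω₀ + αt = 3 + 6 × 8 = 51 rad/s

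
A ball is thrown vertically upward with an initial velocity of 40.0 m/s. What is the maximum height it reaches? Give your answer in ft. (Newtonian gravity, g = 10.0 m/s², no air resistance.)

h_max = v₀² / (2g) = 40.0² / (2 × 10.0) = 1600.0 / 20.0 = 80.0 m
h_max = 80.0 m / 0.3048 = 262.5 ft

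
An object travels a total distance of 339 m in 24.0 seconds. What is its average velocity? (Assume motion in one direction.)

v_avg = Δd / Δt = 339 / 24.0 = 14.12 m/s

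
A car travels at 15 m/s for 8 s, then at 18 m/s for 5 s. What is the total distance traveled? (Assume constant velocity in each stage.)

d₁ = v₁t₁ = 15 × 8 = 120 m
d₂ = v₂t₂ = 18 × 5 = 90 m
d_total = 120 + 90 = 210 m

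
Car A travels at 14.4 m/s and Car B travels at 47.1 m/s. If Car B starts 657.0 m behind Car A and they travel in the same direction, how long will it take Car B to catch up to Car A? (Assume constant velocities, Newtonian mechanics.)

Relative speed: v_rel = 47.1 - 14.4 = 32.7 m/s
Time to catch: t = d₀/v_rel = 657.0/32.7 = 20.09 s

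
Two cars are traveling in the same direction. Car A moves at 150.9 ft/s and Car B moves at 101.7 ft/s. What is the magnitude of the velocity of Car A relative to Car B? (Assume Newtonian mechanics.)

v_rel = |v_A - v_B| = |150.9 - 101.7| = 49.2 ft/s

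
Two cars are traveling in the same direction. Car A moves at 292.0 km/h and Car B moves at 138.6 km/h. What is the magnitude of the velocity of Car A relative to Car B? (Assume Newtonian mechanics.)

v_rel = |v_A - v_B| = |292.0 - 138.6| = 153.4 km/h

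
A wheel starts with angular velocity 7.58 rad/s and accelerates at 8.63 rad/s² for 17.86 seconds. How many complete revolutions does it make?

θ = ω₀t + ½αt² = 7.58×17.86 + ½×8.63×17.86² = 1511.775774 rad
Total revolutions = θ/(2π) = 1511.775774/(2π) = 240.61
Complete revolutions = ⌊240.61⌋ = 240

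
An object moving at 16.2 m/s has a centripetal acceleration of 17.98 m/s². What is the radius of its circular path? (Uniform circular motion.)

r = v²/a_c = 16.2²/17.98 = 14.6 m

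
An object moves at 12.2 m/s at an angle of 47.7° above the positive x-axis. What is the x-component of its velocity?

vₓ = v cos(θ) = 12.2 × cos(47.7°) = 8.21 m/s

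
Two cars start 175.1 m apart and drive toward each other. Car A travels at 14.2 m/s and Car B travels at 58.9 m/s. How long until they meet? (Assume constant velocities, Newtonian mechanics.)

Combined speed: v_combined = 14.2 + 58.9 = 73.1 m/s
Time to meet: t = d/v_combined = 175.1/73.1 = 2.4 s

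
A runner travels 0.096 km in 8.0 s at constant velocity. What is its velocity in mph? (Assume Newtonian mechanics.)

d = 0.096 km × 1000.0 = 96.0 m
v = d / t = 96.0 / 8.0 = 12.0 m/s
v = 12.0 m/s / 0.44704 = 26.84 mph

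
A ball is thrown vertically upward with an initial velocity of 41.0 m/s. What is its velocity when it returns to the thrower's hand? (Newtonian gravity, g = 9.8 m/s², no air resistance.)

By conservation of energy (no air resistance), the ball returns to the throw height with the same speed as launch, but directed downward.
|v_ground| = v₀ = 41.0 m/s
v_ground = 41.0 m/s (downward)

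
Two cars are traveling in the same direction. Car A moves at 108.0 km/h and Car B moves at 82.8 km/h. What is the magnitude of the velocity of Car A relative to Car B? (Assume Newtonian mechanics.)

v_rel = |v_A - v_B| = |108.0 - 82.8| = 25.2 km/h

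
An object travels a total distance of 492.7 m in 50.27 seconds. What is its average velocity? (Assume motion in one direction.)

v_avg = Δd / Δt = 492.7 / 50.27 = 9.8 m/s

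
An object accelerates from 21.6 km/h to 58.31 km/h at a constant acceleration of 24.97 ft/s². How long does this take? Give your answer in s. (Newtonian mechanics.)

v₀ = 21.6 km/h × 0.2777777777777778 = 6.0 m/s
v = 58.31 km/h × 0.2777777777777778 = 16.1972 m/s
a = 24.97 ft/s² × 0.3048 = 7.61086 m/s²
t = (v - v₀) / a = (16.1972 - 6.0) / 7.61086 = 1.34 s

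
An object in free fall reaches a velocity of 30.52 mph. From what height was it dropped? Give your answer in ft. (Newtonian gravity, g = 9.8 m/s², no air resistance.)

v = 30.52 mph × 0.44704 = 13.6437 m/s
h = v² / (2g) = 13.6437² / (2 × 9.8) = 9.49748 m
h = 9.49748 m / 0.3048 = 31.16 ft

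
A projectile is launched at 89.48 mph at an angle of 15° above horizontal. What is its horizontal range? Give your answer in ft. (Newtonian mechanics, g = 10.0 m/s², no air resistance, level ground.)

v₀ = 89.48 mph × 0.44704 = 40.0011 m/s
R = v₀² × sin(2θ) / g = 40.0011² × sin(2 × 15°) / 10.0 = 1600.09 × 0.5 / 10.0 = 80.0045 m
R = 80.0045 m / 0.3048 = 262.5 ft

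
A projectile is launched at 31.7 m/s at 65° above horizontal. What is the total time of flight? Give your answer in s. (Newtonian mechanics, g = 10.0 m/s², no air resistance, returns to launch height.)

T = 2 × v₀ × sin(θ) / g = 2 × 31.7 × sin(65°) / 10.0 = 2 × 31.7 × 0.906308 / 10.0 = 5.746 s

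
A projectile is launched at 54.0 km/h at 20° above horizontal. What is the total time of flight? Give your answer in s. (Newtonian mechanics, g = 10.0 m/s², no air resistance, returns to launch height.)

v₀ = 54.0 km/h × 0.2777777777777778 = 15.0 m/s
T = 2 × v₀ × sin(θ) / g = 2 × 15.0 × sin(20°) / 10.0 = 2 × 15.0 × 0.34202 / 10.0 = 1.026 s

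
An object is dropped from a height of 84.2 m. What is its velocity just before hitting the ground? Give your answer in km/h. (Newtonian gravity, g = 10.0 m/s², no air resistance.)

v = √(2gh) = √(2 × 10.0 × 84.2) = 41.0366 m/s
v = 41.0366 m/s / 0.2777777777777778 = 147.7 km/h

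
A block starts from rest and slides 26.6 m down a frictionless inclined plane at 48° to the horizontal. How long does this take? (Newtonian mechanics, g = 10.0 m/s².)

a = g sin(θ) = 10.0 × sin(48°) = 7.4314 m/s²
t = √(2d/a) = √(2 × 26.6 / 7.4314) = 2.68 s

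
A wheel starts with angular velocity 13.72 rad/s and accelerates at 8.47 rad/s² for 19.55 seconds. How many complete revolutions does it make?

θ = ω₀t + ½αt² = 13.72×19.55 + ½×8.47×19.55² = 1886.8535875 rad
Total revolutions = θ/(2π) = 1886.8535875/(2π) = 300.3
Complete revolutions = ⌊300.3⌋ = 300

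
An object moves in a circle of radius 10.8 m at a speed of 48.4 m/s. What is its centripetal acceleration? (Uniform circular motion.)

a_c = v²/r = 48.4²/10.8 = 2342.56/10.8 = 216.9 m/s²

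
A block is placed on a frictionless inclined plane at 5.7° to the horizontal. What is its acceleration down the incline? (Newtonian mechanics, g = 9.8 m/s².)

a = g sin(θ) = 9.8 × sin(5.7°) = 9.8 × 0.0993 = 0.97 m/s²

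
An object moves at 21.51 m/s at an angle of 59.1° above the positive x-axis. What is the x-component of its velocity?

vₓ = v cos(θ) = 21.51 × cos(59.1°) = 11.05 m/s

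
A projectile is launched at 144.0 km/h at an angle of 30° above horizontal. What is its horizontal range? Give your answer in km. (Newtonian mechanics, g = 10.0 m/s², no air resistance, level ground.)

v₀ = 144.0 km/h × 0.2777777777777778 = 40.0 m/s
R = v₀² × sin(2θ) / g = 40.0² × sin(2 × 30°) / 10.0 = 1600.0 × 0.866025 / 10.0 = 138.564 m
R = 138.564 m / 1000.0 = 0.1386 km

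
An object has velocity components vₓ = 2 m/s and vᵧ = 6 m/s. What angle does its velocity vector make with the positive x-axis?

θ = arctan(vᵧ/vₓ) = arctan(6/2) = 71.57°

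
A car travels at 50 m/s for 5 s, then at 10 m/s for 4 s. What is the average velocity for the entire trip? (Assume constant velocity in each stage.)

d₁ = v₁t₁ = 50 × 5 = 250 m
d₂ = v₂t₂ = 10 × 4 = 40 m
d_total = 290 m, t_total = 9 s
v_avg = d_total/t_total = 290/9 = 32.22 m/s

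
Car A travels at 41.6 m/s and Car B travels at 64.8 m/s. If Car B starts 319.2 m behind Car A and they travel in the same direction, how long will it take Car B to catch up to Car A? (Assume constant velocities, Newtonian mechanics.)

Relative speed: v_rel = 64.8 - 41.6 = 23.2 m/s
Time to catch: t = d₀/v_rel = 319.2/23.2 = 13.76 s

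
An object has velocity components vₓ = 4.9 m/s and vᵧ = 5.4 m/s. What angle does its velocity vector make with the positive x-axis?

θ = arctan(vᵧ/vₓ) = arctan(5.4/4.9) = 47.78°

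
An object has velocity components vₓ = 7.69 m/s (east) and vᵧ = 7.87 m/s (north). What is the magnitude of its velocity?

|v| = √(vₓ² + vᵧ²) = √(7.69² + 7.87²) = √(121.073) = 11.0 m/s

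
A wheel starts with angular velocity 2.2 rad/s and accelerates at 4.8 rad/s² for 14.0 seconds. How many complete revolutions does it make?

θ = ω₀t + ½αt² = 2.2×14.0 + ½×4.8×14.0² = 501.2 rad
Total revolutions = θ/(2π) = 501.2/(2π) = 79.77
Complete revolutions = ⌊79.77⌋ = 79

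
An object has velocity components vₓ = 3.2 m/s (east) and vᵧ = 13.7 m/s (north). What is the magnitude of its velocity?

|v| = √(vₓ² + vᵧ²) = √(3.2² + 13.7²) = √(197.93) = 14.07 m/s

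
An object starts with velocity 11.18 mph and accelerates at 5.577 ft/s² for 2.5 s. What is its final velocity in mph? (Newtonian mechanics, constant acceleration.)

v₀ = 11.18 mph × 0.44704 = 4.99791 m/s
a = 5.577 ft/s² × 0.3048 = 1.69987 m/s²
v = v₀ + a × t = 4.99791 + 1.69987 × 2.5 = 9.24759 m/s
v = 9.24759 m/s / 0.44704 = 20.69 mph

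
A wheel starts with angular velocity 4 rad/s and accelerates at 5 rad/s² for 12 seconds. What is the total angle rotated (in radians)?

θ = ω₀t + ½αt² = 4×12 + ½×5×12² = 408.0 rad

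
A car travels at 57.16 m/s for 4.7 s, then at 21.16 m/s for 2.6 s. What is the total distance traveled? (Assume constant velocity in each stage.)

d₁ = v₁t₁ = 57.16 × 4.7 = 268.652 m
d₂ = v₂t₂ = 21.16 × 2.6 = 55.016 m
d_total = 268.652 + 55.016 = 323.67 m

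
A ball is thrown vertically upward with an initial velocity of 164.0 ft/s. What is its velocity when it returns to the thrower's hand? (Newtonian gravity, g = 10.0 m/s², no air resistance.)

By conservation of energy (no air resistance), the ball returns to the throw height with the same speed as launch, but directed downward.
|v_ground| = v₀ = 164.0 ft/s
v_ground = 164.0 ft/s (downward)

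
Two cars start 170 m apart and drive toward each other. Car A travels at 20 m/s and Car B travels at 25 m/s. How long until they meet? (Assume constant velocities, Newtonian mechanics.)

Combined speed: v_combined = 20 + 25 = 45 m/s
Time to meet: t = d/v_combined = 170/45 = 3.78 s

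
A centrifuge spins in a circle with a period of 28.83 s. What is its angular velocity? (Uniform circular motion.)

ω = 2π/T = 2π/28.83 = 0.2179 rad/s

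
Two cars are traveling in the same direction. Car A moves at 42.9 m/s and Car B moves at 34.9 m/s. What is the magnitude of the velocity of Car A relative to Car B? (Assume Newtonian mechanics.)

v_rel = |v_A - v_B| = |42.9 - 34.9| = 8.0 m/s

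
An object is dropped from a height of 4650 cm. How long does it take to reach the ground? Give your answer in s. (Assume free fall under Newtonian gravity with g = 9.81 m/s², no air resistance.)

h = 4650 cm × 0.01 = 46.5 m
t = √(2h/g) = √(2 × 46.5 / 9.81) = 3.079 s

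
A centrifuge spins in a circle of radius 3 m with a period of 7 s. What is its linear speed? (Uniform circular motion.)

v = 2πr/T = 2π×3/7 = 2.69 m/s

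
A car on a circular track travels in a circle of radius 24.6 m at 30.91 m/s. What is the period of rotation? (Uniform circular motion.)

T = 2πr/v = 2π×24.6/30.91 = 5.0 s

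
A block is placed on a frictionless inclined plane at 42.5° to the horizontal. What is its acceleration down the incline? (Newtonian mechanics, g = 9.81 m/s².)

a = g sin(θ) = 9.81 × sin(42.5°) = 9.81 × 0.6756 = 6.63 m/s²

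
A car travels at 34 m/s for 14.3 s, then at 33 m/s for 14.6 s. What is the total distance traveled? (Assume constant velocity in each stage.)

d₁ = v₁t₁ = 34 × 14.3 = 486.2 m
d₂ = v₂t₂ = 33 × 14.6 = 481.8 m
d_total = 486.2 + 481.8 = 968.0 m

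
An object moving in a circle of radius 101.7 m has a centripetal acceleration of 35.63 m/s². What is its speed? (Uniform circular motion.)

v = √(a_c × r) = √(35.63 × 101.7) = 60.2 m/s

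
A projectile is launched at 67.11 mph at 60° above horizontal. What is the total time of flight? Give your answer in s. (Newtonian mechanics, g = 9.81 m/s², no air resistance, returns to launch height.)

v₀ = 67.11 mph × 0.44704 = 30.0009 m/s
T = 2 × v₀ × sin(θ) / g = 2 × 30.0009 × sin(60°) / 9.81 = 2 × 30.0009 × 0.866025 / 9.81 = 5.297 s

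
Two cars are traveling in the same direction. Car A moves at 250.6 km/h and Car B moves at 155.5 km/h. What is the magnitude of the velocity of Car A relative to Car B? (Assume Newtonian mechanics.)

v_rel = |v_A - v_B| = |250.6 - 155.5| = 95.1 km/h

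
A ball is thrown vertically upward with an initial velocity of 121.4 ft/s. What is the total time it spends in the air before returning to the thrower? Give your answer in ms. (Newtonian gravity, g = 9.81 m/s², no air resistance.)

v₀ = 121.4 ft/s × 0.3048 = 37.0027 m/s
t_total = 2 × v₀ / g = 2 × 37.0027 / 9.81 = 7.54387 s
t_total = 7.54387 s / 0.001 = 7544 ms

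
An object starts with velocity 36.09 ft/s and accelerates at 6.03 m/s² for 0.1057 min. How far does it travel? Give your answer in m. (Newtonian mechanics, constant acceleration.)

v₀ = 36.09 ft/s × 0.3048 = 11.0002 m/s
t = 0.1057 min × 60.0 = 6.342 s
d = v₀ × t + ½ × a × t² = 11.0002 × 6.342 + 0.5 × 6.03 × 6.342² = 191.0 m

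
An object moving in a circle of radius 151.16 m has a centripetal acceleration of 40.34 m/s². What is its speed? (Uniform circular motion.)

v = √(a_c × r) = √(40.34 × 151.16) = 78.09 m/s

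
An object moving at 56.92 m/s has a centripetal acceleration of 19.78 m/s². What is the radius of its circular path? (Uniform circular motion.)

r = v²/a_c = 56.92²/19.78 = 163.8 m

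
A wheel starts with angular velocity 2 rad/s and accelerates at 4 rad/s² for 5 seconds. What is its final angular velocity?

ω = ω₀ + αt = 2 + 4 × 5 = 22 rad/s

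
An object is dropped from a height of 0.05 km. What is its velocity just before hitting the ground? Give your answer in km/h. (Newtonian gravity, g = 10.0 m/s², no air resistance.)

h = 0.05 km × 1000.0 = 50.0 m
v = √(2gh) = √(2 × 10.0 × 50.0) = 31.6228 m/s
v = 31.6228 m/s / 0.2777777777777778 = 113.8 km/h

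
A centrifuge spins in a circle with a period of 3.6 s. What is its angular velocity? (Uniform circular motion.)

ω = 2π/T = 2π/3.6 = 1.7453 rad/s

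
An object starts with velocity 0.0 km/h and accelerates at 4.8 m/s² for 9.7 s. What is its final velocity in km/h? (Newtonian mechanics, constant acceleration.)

v₀ = 0.0 km/h × 0.2777777777777778 = 0.0 m/s
v = v₀ + a × t = 0.0 + 4.8 × 9.7 = 46.56 m/s
v = 46.56 m/s / 0.2777777777777778 = 167.6 km/h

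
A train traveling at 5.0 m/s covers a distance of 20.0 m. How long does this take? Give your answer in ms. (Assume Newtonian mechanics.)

t = d / v = 20.0 / 5.0 = 4.0 s
t = 4.0 s / 0.001 = 4000 ms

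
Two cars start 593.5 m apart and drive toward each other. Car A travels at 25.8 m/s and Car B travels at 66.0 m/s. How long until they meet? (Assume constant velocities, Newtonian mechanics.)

Combined speed: v_combined = 25.8 + 66.0 = 91.8 m/s
Time to meet: t = d/v_combined = 593.5/91.8 = 6.47 s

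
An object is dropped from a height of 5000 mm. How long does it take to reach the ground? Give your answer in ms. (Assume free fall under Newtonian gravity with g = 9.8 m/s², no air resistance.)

h = 5000 mm × 0.001 = 5.0 m
t = √(2h/g) = √(2 × 5.0 / 9.8) = 1.01015 s
t = 1.01015 s / 0.001 = 1010 ms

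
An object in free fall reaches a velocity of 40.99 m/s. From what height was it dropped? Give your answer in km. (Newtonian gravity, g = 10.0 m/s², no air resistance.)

h = v² / (2g) = 40.99² / (2 × 10.0) = 84.009 m
h = 84.009 m / 1000.0 = 0.08401 km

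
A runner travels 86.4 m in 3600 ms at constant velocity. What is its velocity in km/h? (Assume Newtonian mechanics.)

t = 3600 ms × 0.001 = 3.6 s
v = d / t = 86.4 / 3.6 = 24.0 m/s
v = 24.0 m/s / 0.2777777777777778 = 86.4 km/h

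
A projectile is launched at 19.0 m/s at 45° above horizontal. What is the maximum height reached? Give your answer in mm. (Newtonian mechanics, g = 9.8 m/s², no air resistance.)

H = v₀² × sin²(θ) / (2g) = 19.0² × sin(45°)² / (2 × 9.8) = 361.0 × 0.5 / 19.6 = 9.20918 m
H = 9.20918 m / 0.001 = 9209 mm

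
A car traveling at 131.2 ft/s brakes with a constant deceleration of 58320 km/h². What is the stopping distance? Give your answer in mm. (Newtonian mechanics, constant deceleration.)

v₀ = 131.2 ft/s × 0.3048 = 39.9898 m/s
a = 58320 km/h² × 7.716049382716049e-05 = 4.5 m/s²
d = v₀² / (2a) = 39.9898² / (2 × 4.5) = 1599.18 / 9.0 = 177.687 m
d = 177.687 m / 0.001 = 177700 mm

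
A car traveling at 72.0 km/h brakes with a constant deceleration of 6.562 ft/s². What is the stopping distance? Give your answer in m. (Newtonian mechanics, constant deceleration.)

v₀ = 72.0 km/h × 0.2777777777777778 = 20.0 m/s
a = 6.562 ft/s² × 0.3048 = 2.0001 m/s²
d = v₀² / (2a) = 20.0² / (2 × 2.0001) = 400.0 / 4.0002 = 100.0 m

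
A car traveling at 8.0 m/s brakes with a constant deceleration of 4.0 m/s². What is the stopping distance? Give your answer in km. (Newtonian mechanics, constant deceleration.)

d = v₀² / (2a) = 8.0² / (2 × 4.0) = 64.0 / 8.0 = 8.0 m
d = 8.0 m / 1000.0 = 0.008 km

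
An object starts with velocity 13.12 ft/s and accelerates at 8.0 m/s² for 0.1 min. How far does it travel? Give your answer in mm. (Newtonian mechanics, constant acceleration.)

v₀ = 13.12 ft/s × 0.3048 = 3.99898 m/s
t = 0.1 min × 60.0 = 6.0 s
d = v₀ × t + ½ × a × t² = 3.99898 × 6.0 + 0.5 × 8.0 × 6.0² = 167.994 m
d = 167.994 m / 0.001 = 168000 mm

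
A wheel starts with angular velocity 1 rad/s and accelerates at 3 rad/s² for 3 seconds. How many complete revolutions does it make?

θ = ω₀t + ½αt² = 1×3 + ½×3×3² = 16.5 rad
Total revolutions = θ/(2π) = 16.5/(2π) = 2.63
Complete revolutions = ⌊2.63⌋ = 2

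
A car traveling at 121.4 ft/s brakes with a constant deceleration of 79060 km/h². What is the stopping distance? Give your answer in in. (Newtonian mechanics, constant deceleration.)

v₀ = 121.4 ft/s × 0.3048 = 37.0027 m/s
a = 79060 km/h² × 7.716049382716049e-05 = 6.10031 m/s²
d = v₀² / (2a) = 37.0027² / (2 × 6.10031) = 1369.2 / 12.2006 = 112.224 m
d = 112.224 m / 0.0254 = 4418 in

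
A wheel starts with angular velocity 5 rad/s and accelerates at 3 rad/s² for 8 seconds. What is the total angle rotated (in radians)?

θ = ω₀t + ½αt² = 5×8 + ½×3×8² = 136.0 rad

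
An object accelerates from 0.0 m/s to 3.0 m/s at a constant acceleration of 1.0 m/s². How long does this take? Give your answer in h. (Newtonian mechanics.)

t = (v - v₀) / a = (3.0 - 0.0) / 1.0 = 3.0 s
t = 3.0 s / 3600.0 = 0.0008333 h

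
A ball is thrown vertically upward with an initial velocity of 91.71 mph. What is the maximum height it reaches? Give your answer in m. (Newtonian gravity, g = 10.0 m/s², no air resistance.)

v₀ = 91.71 mph × 0.44704 = 40.998 m/s
h_max = v₀² / (2g) = 40.998² / (2 × 10.0) = 1680.84 / 20.0 = 84.04 m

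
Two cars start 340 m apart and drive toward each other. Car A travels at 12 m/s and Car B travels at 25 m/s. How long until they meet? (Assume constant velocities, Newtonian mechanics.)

Combined speed: v_combined = 12 + 25 = 37 m/s
Time to meet: t = d/v_combined = 340/37 = 9.19 s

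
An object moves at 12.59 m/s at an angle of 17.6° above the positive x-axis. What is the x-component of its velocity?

vₓ = v cos(θ) = 12.59 × cos(17.6°) = 12.0 m/s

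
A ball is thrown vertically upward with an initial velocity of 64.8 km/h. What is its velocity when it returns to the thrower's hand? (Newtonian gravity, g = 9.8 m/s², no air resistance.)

By conservation of energy (no air resistance), the ball returns to the throw height with the same speed as launch, but directed downward.
|v_ground| = v₀ = 64.8 km/h
v_ground = 64.8 km/h (downward)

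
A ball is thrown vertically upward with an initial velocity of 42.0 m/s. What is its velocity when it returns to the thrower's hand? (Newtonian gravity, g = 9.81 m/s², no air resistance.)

By conservation of energy (no air resistance), the ball returns to the throw height with the same speed as launch, but directed downward.
|v_ground| = v₀ = 42.0 m/s
v_ground = 42.0 m/s (downward)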